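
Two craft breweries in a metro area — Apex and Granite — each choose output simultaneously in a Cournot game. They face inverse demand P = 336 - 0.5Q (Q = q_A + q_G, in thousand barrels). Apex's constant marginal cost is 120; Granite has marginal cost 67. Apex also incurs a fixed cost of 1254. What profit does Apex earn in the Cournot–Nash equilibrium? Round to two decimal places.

Apex's profit: π_A = (336 - 0.5Q)q_A - (120q_A). Setting ∂π_A/∂q_A = 0: 216 - q_A - (1/2)(q_G) = 0.
Granite's first-order condition: 269 - q_G - (1/2)(q_A) = 0.
Rearranging gives the reaction functions q_A = (216 - (1/2)q_G) and q_G = (269 - (1/2)q_A).
Substituting one into the other gives q_A = 326/3 and q_G = 644/3.
Price P = 336 - (1/2)·(970/3) = 523/3.
Apex's profit: (523/3 - 120)·(326/3) - 1254 = 4650.2222.

4650.22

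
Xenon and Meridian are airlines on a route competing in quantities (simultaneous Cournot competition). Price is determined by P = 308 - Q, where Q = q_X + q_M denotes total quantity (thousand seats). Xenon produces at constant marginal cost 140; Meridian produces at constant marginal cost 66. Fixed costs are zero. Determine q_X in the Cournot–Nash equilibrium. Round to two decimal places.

31.33

Xenon's profit: π_X = (308 - Q)q_X - (140q_X). Setting ∂π_X/∂q_X = 0: 168 - 2q_X - (q_M) = 0.
Meridian's first-order condition: 242 - 2q_M - (q_X) = 0.
So q_X = (168 - q_M)/2 and q_M = (242 - q_X)/2.
Solving the pair: q_X = 94/3, q_M = 316/3.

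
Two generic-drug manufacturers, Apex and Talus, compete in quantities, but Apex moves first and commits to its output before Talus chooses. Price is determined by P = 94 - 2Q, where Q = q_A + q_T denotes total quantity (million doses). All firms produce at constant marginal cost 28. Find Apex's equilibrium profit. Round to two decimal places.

272.25

Solve by backward induction. Given q_A, the follower Talus maximises π_T = (94 - 2q_A - 2q_T)q_T - 28q_T.
Follower FOC: 66 - 2q_A - 4q_T = 0, so q_T(q_A) = (66 - 2q_A)/4.
Apex substitutes q_T(q_A) into its own profit: π_A = q_A(94 - 2q_A - (66 - 2q_A)/2) - 28q_A = (61 - q_A)q_A - 28q_A.
Maximising: ∂π_A/∂q_A = 33 - 2q_A = 0, giving q_A = 33/2.
Then q_T = (66 - 2·(33/2))/4 = 33/4.
Price P = 94 - 2·(99/4) = 89/2.
Apex's profit: (89/2 - 28)·(33/2) = 1089/4.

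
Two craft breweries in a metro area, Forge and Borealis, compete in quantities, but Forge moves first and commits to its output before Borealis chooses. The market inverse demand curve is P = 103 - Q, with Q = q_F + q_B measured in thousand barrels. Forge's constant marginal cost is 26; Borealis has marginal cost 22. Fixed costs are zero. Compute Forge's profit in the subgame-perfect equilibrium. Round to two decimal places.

Solve by backward induction. Given q_F, the follower Borealis maximises π_B = (103 - q_F - q_B)q_B - 22q_B.
Setting the follower's marginal profit to zero, 81 - q_F - 2q_B = 0, i.e. q_B = (81 - q_F)/2.
Forge substitutes q_B(q_F) into its own profit: π_F = q_F(103 - q_F - (81 - q_F)/2) - 26q_F = (125/2 - (1/2)q_F)q_F - 26q_F.
The leader's first-order condition 73/2 - q_F = 0 yields q_F = 73/2.
Then q_B = (81 - 73/2)/2 = 89/4.
Price P = 103 - 235/4 = 177/4.
Forge's profit: (177/4 - 26)·(73/2) = 666.1250.

666.13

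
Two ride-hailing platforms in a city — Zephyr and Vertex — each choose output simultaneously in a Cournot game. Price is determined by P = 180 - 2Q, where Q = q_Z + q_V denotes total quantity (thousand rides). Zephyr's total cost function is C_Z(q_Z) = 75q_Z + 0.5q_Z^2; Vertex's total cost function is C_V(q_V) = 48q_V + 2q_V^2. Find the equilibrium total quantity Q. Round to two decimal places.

Zephyr's profit: π_Z = (180 - 2Q)q_Z - (75q_Z + (1/2)q_Z²). Setting ∂π_Z/∂q_Z = 0: 105 - 5q_Z - 2(q_V) = 0.
Vertex's first-order condition: 132 - 8q_V - 2(q_Z) = 0.
Rearranging gives the reaction functions q_Z = (105 - 2q_V)/5 and q_V = (132 - 2q_Z)/8.
Substituting one into the other gives q_Z = 16 and q_V = 25/2.
Total output Q = 16 + 25/2 = 57/2.

28.50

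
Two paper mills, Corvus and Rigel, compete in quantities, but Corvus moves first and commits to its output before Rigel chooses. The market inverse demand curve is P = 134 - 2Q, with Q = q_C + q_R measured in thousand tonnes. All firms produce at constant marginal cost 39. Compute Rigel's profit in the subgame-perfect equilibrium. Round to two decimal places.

Solve by backward induction. Given q_C, the follower Rigel maximises π_R = (134 - 2q_C - 2q_R)q_R - 39q_R.
Follower FOC: 95 - 2q_C - 4q_R = 0, so q_R(q_C) = (95 - 2q_C)/4.
Corvus substitutes q_R(q_C) into its own profit: π_C = q_C(134 - 2q_C - (95 - 2q_C)/2) - 39q_C = (173/2 - q_C)q_C - 39q_C.
The leader's first-order condition 95/2 - 2q_C = 0 yields q_C = 95/4.
Then q_R = (95 - 2·(95/4))/4 = 95/8.
Price P = 134 - 2·(285/8) = 251/4.
Rigel's profit: (251/4 - 39)·(95/8) = 282.0313.

282.03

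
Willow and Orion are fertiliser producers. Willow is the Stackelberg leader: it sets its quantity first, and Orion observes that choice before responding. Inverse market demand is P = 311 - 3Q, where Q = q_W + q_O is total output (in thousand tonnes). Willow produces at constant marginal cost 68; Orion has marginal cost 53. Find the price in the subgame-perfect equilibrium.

Solve by backward induction. Given q_W, the follower Orion maximises π_O = (311 - 3q_W - 3q_O)q_O - 53q_O.
Setting the follower's marginal profit to zero, 258 - 3q_W - 6q_O = 0, i.e. q_O = (258 - 3q_W)/6.
The leader anticipates this reaction. Substituting into P = 311 - 3Q gives P = 182 - (3/2)q_W, so π_W = (182 - (3/2)q_W)q_W - 68q_W.
Leader FOC: 114 - 3q_W = 0, so q_W = 38.
Then q_O = (258 - 3·38)/6 = 24.
Total output Q = 62, so price P = 311 - 3·62 = 125.

125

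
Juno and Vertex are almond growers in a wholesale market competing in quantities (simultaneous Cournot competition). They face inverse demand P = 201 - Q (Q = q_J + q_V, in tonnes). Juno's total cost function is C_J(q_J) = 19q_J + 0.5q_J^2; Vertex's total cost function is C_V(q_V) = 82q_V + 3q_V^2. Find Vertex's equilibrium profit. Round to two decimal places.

231.57

Juno's profit: π_J = (201 - Q)q_J - (19q_J + (1/2)q_J²). Setting ∂π_J/∂q_J = 0: 182 - 3q_J - (q_V) = 0.
Vertex's profit: π_V = (201 - Q)q_V - (82q_V + 3q_V²). Setting ∂π_V/∂q_V = 0: 119 - 8q_V - (q_J) = 0.
Rearranging gives the reaction functions q_J = (182 - q_V)/3 and q_V = (119 - q_J)/8.
Substituting one into the other gives q_J = 1337/23 and q_V = 175/23.
Price P = 201 - 1512/23 = 135.2609.
Vertex's profit: 135.2609·(175/23) - 82·(175/23) - 3(175/23)² = 231.5690.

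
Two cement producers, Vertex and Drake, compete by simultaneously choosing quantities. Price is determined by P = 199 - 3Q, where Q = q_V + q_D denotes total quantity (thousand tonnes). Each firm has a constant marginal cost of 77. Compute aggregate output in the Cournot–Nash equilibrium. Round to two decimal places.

27.11

Each firm earns π_i = (199 - 3Q)q_i - 77q_i.
Setting ∂π_i/∂q_i = 0 with rivals' quantities fixed: 122 - 6q_i - 3q_j = 0.
With identical firms every q_j equals q_i, so q_j = q_i and 122 = 9q_i, giving q_i = 122/9.
Total output Q = 122/9 + 122/9 = 244/9.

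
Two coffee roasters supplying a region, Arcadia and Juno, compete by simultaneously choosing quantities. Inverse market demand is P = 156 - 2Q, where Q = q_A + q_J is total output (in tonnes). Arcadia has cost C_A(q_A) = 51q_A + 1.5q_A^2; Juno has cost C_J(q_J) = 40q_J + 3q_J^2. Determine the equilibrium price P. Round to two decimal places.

112.97

Arcadia's profit: π_A = (156 - 2Q)q_A - (51q_A + (3/2)q_A²). Setting ∂π_A/∂q_A = 0: 105 - 7q_A - 2(q_J) = 0.
Juno's profit: π_J = (156 - 2Q)q_J - (40q_J + 3q_J²). Setting ∂π_J/∂q_J = 0: 116 - 10q_J - 2(q_A) = 0.
Best responses: q_A = (105 - 2q_J)/7, q_J = (116 - 2q_A)/10.
Substituting one into the other gives q_A = 409/33 and q_J = 301/33.
Total output Q = 710/33, so price P = 156 - 2·(710/33) = 112.9697.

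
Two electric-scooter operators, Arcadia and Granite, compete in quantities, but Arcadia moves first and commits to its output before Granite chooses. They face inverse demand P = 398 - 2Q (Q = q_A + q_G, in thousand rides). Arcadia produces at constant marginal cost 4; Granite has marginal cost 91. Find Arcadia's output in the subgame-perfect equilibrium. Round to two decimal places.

120.25

Solve by backward induction. Given q_A, the follower Granite maximises π_G = (398 - 2q_A - 2q_G)q_G - 91q_G.
∂π_G/∂q_G = 307 - 2q_A - 4q_G = 0 gives the reaction function q_G = (307 - 2q_A)/4.
Arcadia substitutes q_G(q_A) into its own profit: π_A = q_A(398 - 2q_A - (307 - 2q_A)/2) - 4q_A = (489/2 - q_A)q_A - 4q_A.
Leader FOC: 481/2 - 2q_A = 0, so q_A = 481/4.
Then q_G = (307 - 2·(481/4))/4 = 133/8.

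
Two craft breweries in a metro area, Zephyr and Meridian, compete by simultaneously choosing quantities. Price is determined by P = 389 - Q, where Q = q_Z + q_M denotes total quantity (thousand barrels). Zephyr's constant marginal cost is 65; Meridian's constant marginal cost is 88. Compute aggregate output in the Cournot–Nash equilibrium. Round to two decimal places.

208.33

Zephyr's profit: π_Z = (389 - Q)q_Z - (65q_Z). Setting ∂π_Z/∂q_Z = 0: 324 - 2q_Z - (q_M) = 0.
Meridian's profit: π_M = (389 - Q)q_M - (88q_M). Setting ∂π_M/∂q_M = 0: 301 - 2q_M - (q_Z) = 0.
Rearranging gives the reaction functions q_Z = (324 - q_M)/2 and q_M = (301 - q_Z)/2.
Solving the pair: q_Z = 347/3, q_M = 278/3.
Total output Q = 347/3 + 278/3 = 625/3.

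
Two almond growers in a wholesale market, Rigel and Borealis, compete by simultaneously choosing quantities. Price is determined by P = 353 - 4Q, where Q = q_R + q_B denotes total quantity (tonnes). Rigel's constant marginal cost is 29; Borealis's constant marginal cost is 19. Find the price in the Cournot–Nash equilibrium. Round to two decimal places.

Rigel's profit: π_R = (353 - 4Q)q_R - (29q_R). Setting ∂π_R/∂q_R = 0: 324 - 8q_R - 4(q_B) = 0.
Borealis's profit: π_B = (353 - 4Q)q_B - (19q_B). Setting ∂π_B/∂q_B = 0: 334 - 8q_B - 4(q_R) = 0.
Best responses: q_R = (324 - 4q_B)/8, q_B = (334 - 4q_R)/8.
Substituting one into the other gives q_R = 157/6 and q_B = 86/3.
Total output Q = 329/6, so price P = 353 - 4·(329/6) = 401/3.

133.67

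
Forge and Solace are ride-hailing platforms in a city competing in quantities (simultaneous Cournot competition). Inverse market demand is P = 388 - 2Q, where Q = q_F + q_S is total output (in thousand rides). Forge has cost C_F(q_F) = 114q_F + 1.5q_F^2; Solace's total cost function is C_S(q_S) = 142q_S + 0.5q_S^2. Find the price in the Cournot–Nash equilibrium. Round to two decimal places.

Forge's profit: π_F = (388 - 2Q)q_F - (114q_F + (3/2)q_F²). Setting ∂π_F/∂q_F = 0: 274 - 7q_F - 2(q_S) = 0.
Solace's first-order condition: 246 - 5q_S - 2(q_F) = 0.
Best responses: q_F = (274 - 2q_S)/7, q_S = (246 - 2q_F)/5.
Solving the pair: q_F = 878/31, q_S = 1174/31.
Total output Q = 66.1935, so price P = 388 - 2·66.1935 = 255.6129.

255.61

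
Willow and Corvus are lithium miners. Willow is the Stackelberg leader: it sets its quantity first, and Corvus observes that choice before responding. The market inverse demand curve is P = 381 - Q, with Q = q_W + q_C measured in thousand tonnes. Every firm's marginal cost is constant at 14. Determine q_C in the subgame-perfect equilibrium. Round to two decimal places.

The follower Corvus best-responds to any q_W: π_C = (381 - Q)q_C - 14q_C.
Follower FOC: 367 - q_W - 2q_C = 0, so q_C(q_W) = (367 - q_W)/2.
The leader anticipates this reaction. Substituting into P = 381 - Q gives P = 395/2 - (1/2)q_W, so π_W = (395/2 - (1/2)q_W)q_W - 14q_W.
Leader FOC: 367/2 - q_W = 0, so q_W = 367/2.
Then q_C = (367 - 367/2)/2 = 367/4.

91.75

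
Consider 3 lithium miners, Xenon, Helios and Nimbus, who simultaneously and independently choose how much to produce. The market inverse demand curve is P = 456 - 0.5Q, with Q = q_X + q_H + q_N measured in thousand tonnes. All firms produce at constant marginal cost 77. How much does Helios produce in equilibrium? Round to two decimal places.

Each firm earns π_i = (456 - 0.5Q)q_i - 77q_i.
Setting ∂π_i/∂q_i = 0 with rivals' quantities fixed: 379 - q_i - (1/2)·Σ_{j≠i} q_j = 0.
With identical firms every q_j equals q_i, so Σ_{j≠i} q_j = 2q_i and 379 = 2q_i, giving q_i = 379/2.

189.50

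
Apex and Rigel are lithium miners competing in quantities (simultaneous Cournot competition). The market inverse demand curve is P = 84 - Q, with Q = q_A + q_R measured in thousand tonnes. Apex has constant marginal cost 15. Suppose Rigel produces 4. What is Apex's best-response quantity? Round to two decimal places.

With the rival's output fixed at 4, Apex's profit is π_A = (84 - 4 - q_A)q_A - (15q_A) = (80 - q_A)q_A - (15q_A).
∂π_A/∂q_A = 65 - 2q_A = 0, so q_A = 65/2.

32.50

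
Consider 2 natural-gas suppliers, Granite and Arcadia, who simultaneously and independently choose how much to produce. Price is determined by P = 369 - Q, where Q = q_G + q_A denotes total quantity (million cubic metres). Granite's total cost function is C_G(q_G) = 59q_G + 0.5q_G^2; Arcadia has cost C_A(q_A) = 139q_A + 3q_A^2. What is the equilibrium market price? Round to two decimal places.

Granite's profit: π_G = (369 - Q)q_G - (59q_G + (1/2)q_G²). Setting ∂π_G/∂q_G = 0: 310 - 3q_G - (q_A) = 0.
Arcadia's profit: π_A = (369 - Q)q_A - (139q_A + 3q_A²). Setting ∂π_A/∂q_A = 0: 230 - 8q_A - (q_G) = 0.
Rearranging gives the reaction functions q_G = (310 - q_A)/3 and q_A = (230 - q_G)/8.
Substituting one into the other gives q_G = 97.8261 and q_A = 380/23.
Total output Q = 114.3478, so price P = 369 - 114.3478 = 254.6522.

254.65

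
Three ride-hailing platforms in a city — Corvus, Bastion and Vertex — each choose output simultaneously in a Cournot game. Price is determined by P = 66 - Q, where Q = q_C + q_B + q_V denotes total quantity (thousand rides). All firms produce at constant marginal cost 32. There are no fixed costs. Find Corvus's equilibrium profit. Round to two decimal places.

A representative firm's profit is π_i = q_i(66 - Q) - 32q_i.
Setting ∂π_i/∂q_i = 0 with rivals' quantities fixed: 34 - 2q_i - Σ_{j≠i} q_j = 0.
With identical firms every q_j equals q_i, so Σ_{j≠i} q_j = 2q_i and 34 = 4q_i, giving q_i = 17/2.
Price P = 66 - 51/2 = 81/2.
Corvus's profit: (81/2 - 32)·(17/2) = 289/4.

72.25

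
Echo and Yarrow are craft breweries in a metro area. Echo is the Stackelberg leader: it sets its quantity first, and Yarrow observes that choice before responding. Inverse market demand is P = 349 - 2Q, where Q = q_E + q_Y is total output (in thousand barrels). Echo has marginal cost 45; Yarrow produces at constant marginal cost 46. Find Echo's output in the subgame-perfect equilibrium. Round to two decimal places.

76.25

The follower Yarrow best-responds to any q_E: π_Y = (349 - 2Q)q_Y - 46q_Y.
∂π_Y/∂q_Y = 303 - 2q_E - 4q_Y = 0 gives the reaction function q_Y = (303 - 2q_E)/4.
Echo substitutes q_Y(q_E) into its own profit: π_E = q_E(349 - 2q_E - (303 - 2q_E)/2) - 45q_E = (395/2 - q_E)q_E - 45q_E.
The leader's first-order condition 305/2 - 2q_E = 0 yields q_E = 305/4.
Then q_Y = (303 - 2·(305/4))/4 = 301/8.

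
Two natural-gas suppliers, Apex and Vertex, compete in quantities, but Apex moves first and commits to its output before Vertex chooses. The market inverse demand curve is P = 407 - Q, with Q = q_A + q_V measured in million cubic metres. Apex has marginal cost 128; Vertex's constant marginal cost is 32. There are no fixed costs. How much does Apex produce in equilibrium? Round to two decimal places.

The follower Vertex best-responds to any q_A: π_V = (407 - Q)q_V - 32q_V.
Follower FOC: 375 - q_A - 2q_V = 0, so q_V(q_A) = (375 - q_A)/2.
Apex substitutes q_V(q_A) into its own profit: π_A = q_A(407 - q_A - (375 - q_A)/2) - 128q_A = (439/2 - (1/2)q_A)q_A - 128q_A.
The leader's first-order condition 183/2 - q_A = 0 yields q_A = 183/2.
Then q_V = (375 - 183/2)/2 = 567/4.

91.50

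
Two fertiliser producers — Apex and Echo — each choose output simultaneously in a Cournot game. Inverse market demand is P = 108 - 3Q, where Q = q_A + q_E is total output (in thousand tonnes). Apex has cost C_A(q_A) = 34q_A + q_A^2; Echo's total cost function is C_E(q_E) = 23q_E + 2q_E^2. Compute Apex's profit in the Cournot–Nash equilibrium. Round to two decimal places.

Apex's profit: π_A = (108 - 3Q)q_A - (34q_A + q_A²). Setting ∂π_A/∂q_A = 0: 74 - 8q_A - 3(q_E) = 0.
Echo's profit: π_E = (108 - 3Q)q_E - (23q_E + 2q_E²). Setting ∂π_E/∂q_E = 0: 85 - 10q_E - 3(q_A) = 0.
Best responses: q_A = (74 - 3q_E)/8, q_E = (85 - 3q_A)/10.
Solving the pair: q_A = 485/71, q_E = 458/71.
Price P = 108 - 3·(943/71) = 68.1549.
Apex's profit: 68.1549·(485/71) - 34·(485/71) - (485/71)² = 186.6495.

186.65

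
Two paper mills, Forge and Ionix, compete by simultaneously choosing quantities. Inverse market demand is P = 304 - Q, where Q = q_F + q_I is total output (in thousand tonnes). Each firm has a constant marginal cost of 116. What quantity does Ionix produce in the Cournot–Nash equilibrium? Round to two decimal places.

A representative firm's profit is π_i = q_i(304 - Q) - 116q_i.
First-order condition (treating rivals' output as given): 188 - 2q_i - q_j = 0.
With identical firms every q_j equals q_i, so q_j = q_i and 188 = 3q_i, giving q_i = 188/3.

62.67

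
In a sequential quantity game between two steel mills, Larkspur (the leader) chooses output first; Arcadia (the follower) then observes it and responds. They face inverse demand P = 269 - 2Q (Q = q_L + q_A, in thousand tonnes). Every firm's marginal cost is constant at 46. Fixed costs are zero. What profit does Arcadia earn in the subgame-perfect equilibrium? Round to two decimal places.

Solve by backward induction. Given q_L, the follower Arcadia maximises π_A = (269 - 2q_L - 2q_A)q_A - 46q_A.
Follower FOC: 223 - 2q_L - 4q_A = 0, so q_A(q_L) = (223 - 2q_L)/4.
Larkspur substitutes q_A(q_L) into its own profit: π_L = q_L(269 - 2q_L - (223 - 2q_L)/2) - 46q_L = (315/2 - q_L)q_L - 46q_L.
Maximising: ∂π_L/∂q_L = 223/2 - 2q_L = 0, giving q_L = 223/4.
Then q_A = (223 - 2·(223/4))/4 = 223/8.
Price P = 269 - 2·(669/8) = 407/4.
Arcadia's profit: (407/4 - 46)·(223/8) = 1554.0313.

1554.03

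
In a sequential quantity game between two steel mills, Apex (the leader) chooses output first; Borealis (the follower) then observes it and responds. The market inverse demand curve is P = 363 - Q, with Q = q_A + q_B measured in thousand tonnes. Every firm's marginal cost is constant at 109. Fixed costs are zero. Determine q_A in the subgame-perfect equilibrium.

127

Solve by backward induction. Given q_A, the follower Borealis maximises π_B = (363 - q_A - q_B)q_B - 109q_B.
Setting the follower's marginal profit to zero, 254 - q_A - 2q_B = 0, i.e. q_B = (254 - q_A)/2.
Apex substitutes q_B(q_A) into its own profit: π_A = q_A(363 - q_A - (254 - q_A)/2) - 109q_A = (236 - (1/2)q_A)q_A - 109q_A.
Maximising: ∂π_A/∂q_A = 127 - q_A = 0, giving q_A = 127.
Then q_B = (254 - 127)/2 = 127/2.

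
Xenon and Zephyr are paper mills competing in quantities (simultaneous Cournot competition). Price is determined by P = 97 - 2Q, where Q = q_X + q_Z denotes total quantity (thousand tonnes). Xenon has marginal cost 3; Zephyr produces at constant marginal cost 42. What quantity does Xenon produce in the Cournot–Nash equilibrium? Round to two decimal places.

22.17

Xenon's profit: π_X = (97 - 2Q)q_X - (3q_X). Setting ∂π_X/∂q_X = 0: 94 - 4q_X - 2(q_Z) = 0.
Zephyr's first-order condition: 55 - 4q_Z - 2(q_X) = 0.
Rearranging gives the reaction functions q_X = (94 - 2q_Z)/4 and q_Z = (55 - 2q_X)/4.
Solving the pair: q_X = 133/6, q_Z = 8/3.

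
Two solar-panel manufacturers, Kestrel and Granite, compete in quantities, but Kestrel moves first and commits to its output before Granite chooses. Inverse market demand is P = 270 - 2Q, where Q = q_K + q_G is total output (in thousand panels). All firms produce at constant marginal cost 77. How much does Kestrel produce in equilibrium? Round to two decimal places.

Solve by backward induction. Given q_K, the follower Granite maximises π_G = (270 - 2q_K - 2q_G)q_G - 77q_G.
Setting the follower's marginal profit to zero, 193 - 2q_K - 4q_G = 0, i.e. q_G = (193 - 2q_K)/4.
The leader anticipates this reaction. Substituting into P = 270 - 2Q gives P = 347/2 - q_K, so π_K = (347/2 - q_K)q_K - 77q_K.
Leader FOC: 193/2 - 2q_K = 0, so q_K = 193/4.
Then q_G = (193 - 2·(193/4))/4 = 193/8.

48.25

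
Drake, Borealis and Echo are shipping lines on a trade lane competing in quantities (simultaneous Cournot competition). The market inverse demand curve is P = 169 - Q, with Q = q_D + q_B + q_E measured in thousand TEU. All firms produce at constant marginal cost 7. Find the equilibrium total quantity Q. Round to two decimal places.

Each firm earns π_i = (169 - Q)q_i - 7q_i.
First-order condition (treating rivals' output as given): 162 - 2q_i - Σ_{j≠i} q_j = 0.
With identical firms every q_j equals q_i, so Σ_{j≠i} q_j = 2q_i and 162 = 4q_i, giving q_i = 81/2.
Total output Q = 81/2 + 81/2 + 81/2 = 243/2.

121.50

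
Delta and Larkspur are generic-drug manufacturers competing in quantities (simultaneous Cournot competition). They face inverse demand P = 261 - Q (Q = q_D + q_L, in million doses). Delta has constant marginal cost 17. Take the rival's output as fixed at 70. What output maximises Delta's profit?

87

With the rival's output fixed at 70, Delta's profit is π_D = (261 - 70 - q_D)q_D - (17q_D) = (191 - q_D)q_D - (17q_D).
∂π_D/∂q_D = 174 - 2q_D = 0, so q_D = 87.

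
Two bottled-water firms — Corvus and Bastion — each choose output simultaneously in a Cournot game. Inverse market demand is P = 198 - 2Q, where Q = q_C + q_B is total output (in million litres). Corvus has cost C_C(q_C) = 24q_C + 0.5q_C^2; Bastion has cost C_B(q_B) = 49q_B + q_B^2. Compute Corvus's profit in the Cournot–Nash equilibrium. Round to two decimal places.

Corvus's profit: π_C = (198 - 2Q)q_C - (24q_C + (1/2)q_C²). Setting ∂π_C/∂q_C = 0: 174 - 5q_C - 2(q_B) = 0.
Bastion's profit: π_B = (198 - 2Q)q_B - (49q_B + q_B²). Setting ∂π_B/∂q_B = 0: 149 - 6q_B - 2(q_C) = 0.
Best responses: q_C = (174 - 2q_B)/5, q_B = (149 - 2q_C)/6.
Solving the pair: q_C = 373/13, q_B = 397/26.
Price P = 198 - 2·(1143/26) = 1431/13.
Corvus's profit: (1431/13)·(373/13) - 24·(373/13) - (1/2)(373/13)² = 2058.1213.

2058.12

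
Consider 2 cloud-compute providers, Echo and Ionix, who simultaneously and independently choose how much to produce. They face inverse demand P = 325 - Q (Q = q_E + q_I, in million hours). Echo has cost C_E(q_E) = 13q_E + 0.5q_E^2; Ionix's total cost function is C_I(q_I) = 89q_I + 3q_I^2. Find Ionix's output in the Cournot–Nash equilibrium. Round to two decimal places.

Echo's profit: π_E = (325 - Q)q_E - (13q_E + (1/2)q_E²). Setting ∂π_E/∂q_E = 0: 312 - 3q_E - (q_I) = 0.
Ionix's profit: π_I = (325 - Q)q_I - (89q_I + 3q_I²). Setting ∂π_I/∂q_I = 0: 236 - 8q_I - (q_E) = 0.
So q_E = (312 - q_I)/3 and q_I = (236 - q_E)/8.
Substituting one into the other gives q_E = 98.2609 and q_I = 396/23.

17.22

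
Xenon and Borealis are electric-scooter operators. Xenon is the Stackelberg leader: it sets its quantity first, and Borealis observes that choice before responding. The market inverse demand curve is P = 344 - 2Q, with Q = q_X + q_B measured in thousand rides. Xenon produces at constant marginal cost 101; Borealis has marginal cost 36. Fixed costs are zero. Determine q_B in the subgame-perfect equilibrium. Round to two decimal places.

54.75

The follower Borealis best-responds to any q_X: π_B = (344 - 2Q)q_B - 36q_B.
Setting the follower's marginal profit to zero, 308 - 2q_X - 4q_B = 0, i.e. q_B = (308 - 2q_X)/4.
Xenon substitutes q_B(q_X) into its own profit: π_X = q_X(344 - 2q_X - (308 - 2q_X)/2) - 101q_X = (190 - q_X)q_X - 101q_X.
Maximising: ∂π_X/∂q_X = 89 - 2q_X = 0, giving q_X = 89/2.
Then q_B = (308 - 2·(89/2))/4 = 219/4.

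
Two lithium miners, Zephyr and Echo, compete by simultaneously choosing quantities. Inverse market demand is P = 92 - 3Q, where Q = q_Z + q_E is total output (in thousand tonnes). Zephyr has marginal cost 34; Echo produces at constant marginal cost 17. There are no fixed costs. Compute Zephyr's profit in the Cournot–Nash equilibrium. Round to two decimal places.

62.26

Zephyr's profit: π_Z = (92 - 3Q)q_Z - (34q_Z). Setting ∂π_Z/∂q_Z = 0: 58 - 6q_Z - 3(q_E) = 0.
Echo's profit: π_E = (92 - 3Q)q_E - (17q_E). Setting ∂π_E/∂q_E = 0: 75 - 6q_E - 3(q_Z) = 0.
So q_Z = (58 - 3q_E)/6 and q_E = (75 - 3q_Z)/6.
Substituting one into the other gives q_Z = 41/9 and q_E = 92/9.
Price P = 92 - 3·(133/9) = 143/3.
Zephyr's profit: (143/3 - 34)·(41/9) = 1681/27.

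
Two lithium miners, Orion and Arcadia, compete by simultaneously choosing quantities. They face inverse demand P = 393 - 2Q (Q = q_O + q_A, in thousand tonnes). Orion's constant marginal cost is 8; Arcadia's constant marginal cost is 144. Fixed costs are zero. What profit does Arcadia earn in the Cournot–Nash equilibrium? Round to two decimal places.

Orion's profit: π_O = (393 - 2Q)q_O - (8q_O). Setting ∂π_O/∂q_O = 0: 385 - 4q_O - 2(q_A) = 0.
Arcadia's first-order condition: 249 - 4q_A - 2(q_O) = 0.
Best responses: q_O = (385 - 2q_A)/4, q_A = (249 - 2q_O)/4.
Substituting one into the other gives q_O = 521/6 and q_A = 113/6.
Price P = 393 - 2·(317/3) = 545/3.
Arcadia's profit: (545/3 - 144)·(113/6) = 709.3889.

709.39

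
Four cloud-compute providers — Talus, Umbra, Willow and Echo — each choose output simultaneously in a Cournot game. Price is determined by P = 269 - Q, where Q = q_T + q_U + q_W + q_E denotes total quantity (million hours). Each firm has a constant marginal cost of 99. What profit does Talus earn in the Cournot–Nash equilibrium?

A representative firm's profit is π_i = q_i(269 - Q) - 99q_i.
Setting ∂π_i/∂q_i = 0 with rivals' quantities fixed: 170 - 2q_i - Σ_{j≠i} q_j = 0.
With identical firms every q_j equals q_i, so Σ_{j≠i} q_j = 3q_i and 170 = 5q_i, giving q_i = 34.
Price P = 269 - 136 = 133.
Talus's profit: (133 - 99)·34 = 1156.

1156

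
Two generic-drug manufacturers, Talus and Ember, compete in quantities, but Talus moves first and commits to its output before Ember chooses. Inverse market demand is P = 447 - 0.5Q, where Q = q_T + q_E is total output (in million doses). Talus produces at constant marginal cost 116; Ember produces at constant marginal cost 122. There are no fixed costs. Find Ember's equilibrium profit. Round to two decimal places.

The follower Ember best-responds to any q_T: π_E = (447 - 0.5Q)q_E - 122q_E.
∂π_E/∂q_E = 325 - (1/2)q_T - q_E = 0 gives the reaction function q_E = (325 - (1/2)q_T).
Talus substitutes q_E(q_T) into its own profit: π_T = q_T(447 - (1/2)q_T - (325 - (1/2)q_T)/2) - 116q_T = (569/2 - (1/4)q_T)q_T - 116q_T.
Maximising: ∂π_T/∂q_T = 337/2 - (1/2)q_T = 0, giving q_T = 337.
Then q_E = (325 - (1/2)·337) = 313/2.
Price P = 447 - (1/2)·(987/2) = 801/4.
Ember's profit: (801/4 - 122)·(313/2) = 12246.1250.

12246.13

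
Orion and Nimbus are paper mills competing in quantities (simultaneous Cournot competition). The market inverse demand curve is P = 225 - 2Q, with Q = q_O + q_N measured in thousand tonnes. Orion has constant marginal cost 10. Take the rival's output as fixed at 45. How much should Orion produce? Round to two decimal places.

31.25

With the rival's output fixed at 45, Orion's profit is π_O = (225 - 2·45 - 2q_O)q_O - (10q_O) = (135 - 2q_O)q_O - (10q_O).
∂π_O/∂q_O = 125 - 4q_O = 0, so q_O = 125/4.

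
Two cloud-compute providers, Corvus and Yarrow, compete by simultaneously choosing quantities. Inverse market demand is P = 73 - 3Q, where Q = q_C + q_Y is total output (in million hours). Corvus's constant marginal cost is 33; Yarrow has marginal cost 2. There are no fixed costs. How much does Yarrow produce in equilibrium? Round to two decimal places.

11.33

Corvus's profit: π_C = (73 - 3Q)q_C - (33q_C). Setting ∂π_C/∂q_C = 0: 40 - 6q_C - 3(q_Y) = 0.
Yarrow's first-order condition: 71 - 6q_Y - 3(q_C) = 0.
Best responses: q_C = (40 - 3q_Y)/6, q_Y = (71 - 3q_C)/6.
Substituting one into the other gives q_C = 1 and q_Y = 34/3.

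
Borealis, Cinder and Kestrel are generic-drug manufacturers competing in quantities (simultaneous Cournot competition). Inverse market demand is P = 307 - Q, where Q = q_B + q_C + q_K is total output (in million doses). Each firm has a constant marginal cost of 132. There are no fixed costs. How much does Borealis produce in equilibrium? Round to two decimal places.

Each firm earns π_i = (307 - Q)q_i - 132q_i.
Setting ∂π_i/∂q_i = 0 with rivals' quantities fixed: 175 - 2q_i - Σ_{j≠i} q_j = 0.
With identical firms every q_j equals q_i, so Σ_{j≠i} q_j = 2q_i and 175 = 4q_i, giving q_i = 175/4.

43.75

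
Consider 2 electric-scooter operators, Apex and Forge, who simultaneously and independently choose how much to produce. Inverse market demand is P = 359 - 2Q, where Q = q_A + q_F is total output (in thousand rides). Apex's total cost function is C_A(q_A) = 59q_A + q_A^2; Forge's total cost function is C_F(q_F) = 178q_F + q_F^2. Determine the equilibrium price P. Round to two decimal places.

Apex's profit: π_A = (359 - 2Q)q_A - (59q_A + q_A²). Setting ∂π_A/∂q_A = 0: 300 - 6q_A - 2(q_F) = 0.
Forge's first-order condition: 181 - 6q_F - 2(q_A) = 0.
Rearranging gives the reaction functions q_A = (300 - 2q_F)/6 and q_F = (181 - 2q_A)/6.
Solving the pair: q_A = 719/16, q_F = 243/16.
Total output Q = 481/8, so price P = 359 - 2·(481/8) = 955/4.

238.75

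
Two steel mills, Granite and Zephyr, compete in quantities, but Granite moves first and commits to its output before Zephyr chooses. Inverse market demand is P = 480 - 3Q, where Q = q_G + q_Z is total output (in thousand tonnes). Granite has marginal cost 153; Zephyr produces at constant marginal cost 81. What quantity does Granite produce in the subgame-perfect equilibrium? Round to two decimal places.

42.50

Solve by backward induction. Given q_G, the follower Zephyr maximises π_Z = (480 - 3q_G - 3q_Z)q_Z - 81q_Z.
Follower FOC: 399 - 3q_G - 6q_Z = 0, so q_Z(q_G) = (399 - 3q_G)/6.
Granite substitutes q_Z(q_G) into its own profit: π_G = q_G(480 - 3q_G - (399 - 3q_G)/2) - 153q_G = (561/2 - (3/2)q_G)q_G - 153q_G.
Leader FOC: 255/2 - 3q_G = 0, so q_G = 85/2.
Then q_Z = (399 - 3·(85/2))/6 = 181/4.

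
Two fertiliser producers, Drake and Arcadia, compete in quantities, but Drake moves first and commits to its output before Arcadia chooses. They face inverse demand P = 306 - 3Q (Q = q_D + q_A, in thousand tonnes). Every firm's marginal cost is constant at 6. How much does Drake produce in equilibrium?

The follower Arcadia best-responds to any q_D: π_A = (306 - 3Q)q_A - 6q_A.
∂π_A/∂q_A = 300 - 3q_D - 6q_A = 0 gives the reaction function q_A = (300 - 3q_D)/6.
The leader anticipates this reaction. Substituting into P = 306 - 3Q gives P = 156 - (3/2)q_D, so π_D = (156 - (3/2)q_D)q_D - 6q_D.
Leader FOC: 150 - 3q_D = 0, so q_D = 50.
Then q_A = (300 - 3·50)/6 = 25.

50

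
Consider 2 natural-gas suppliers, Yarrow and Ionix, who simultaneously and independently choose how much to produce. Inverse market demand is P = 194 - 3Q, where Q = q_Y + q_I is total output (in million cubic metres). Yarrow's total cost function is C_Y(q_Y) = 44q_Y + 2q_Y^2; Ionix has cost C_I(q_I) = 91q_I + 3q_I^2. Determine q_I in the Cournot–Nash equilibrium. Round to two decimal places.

Yarrow's profit: π_Y = (194 - 3Q)q_Y - (44q_Y + 2q_Y²). Setting ∂π_Y/∂q_Y = 0: 150 - 10q_Y - 3(q_I) = 0.
Ionix's profit: π_I = (194 - 3Q)q_I - (91q_I + 3q_I²). Setting ∂π_I/∂q_I = 0: 103 - 12q_I - 3(q_Y) = 0.
Rearranging gives the reaction functions q_Y = (150 - 3q_I)/10 and q_I = (103 - 3q_Y)/12.
Solving the pair: q_Y = 497/37, q_I = 580/111.

5.23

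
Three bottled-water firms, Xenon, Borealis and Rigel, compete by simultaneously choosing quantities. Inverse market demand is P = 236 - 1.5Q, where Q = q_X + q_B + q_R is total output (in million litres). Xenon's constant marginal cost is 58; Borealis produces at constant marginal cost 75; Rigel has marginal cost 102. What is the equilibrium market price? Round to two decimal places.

Xenon's profit: π_X = (236 - 1.5Q)q_X - (58q_X). Setting ∂π_X/∂q_X = 0: 178 - 3q_X - (3/2)(q_B + q_R) = 0.
Borealis's profit: π_B = (236 - 1.5Q)q_B - (75q_B). Setting ∂π_B/∂q_B = 0: 161 - 3q_B - (3/2)(q_X + q_R) = 0.
Rigel's profit: π_R = (236 - 1.5Q)q_R - (102q_R). Setting ∂π_R/∂q_R = 0: 134 - 3q_R - (3/2)(q_X + q_B) = 0.
Adding the 3 first-order conditions: 473 − 6Q = 0, so Q = 473/6.
Back-substituting: q_X = (178 − 473/4)/(3/2) = 239/6, q_B = (161 − 473/4)/(3/2) = 57/2, q_R = (134 − 473/4)/(3/2) = 21/2.
Total output Q = 473/6, so price P = 236 - (3/2)·(473/6) = 471/4.

117.75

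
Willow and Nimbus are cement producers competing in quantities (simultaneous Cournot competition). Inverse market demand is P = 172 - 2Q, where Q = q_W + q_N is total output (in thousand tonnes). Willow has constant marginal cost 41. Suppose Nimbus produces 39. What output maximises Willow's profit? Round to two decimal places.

13.25

With the rival's output fixed at 39, Willow's profit is π_W = (172 - 2·39 - 2q_W)q_W - (41q_W) = (94 - 2q_W)q_W - (41q_W).
∂π_W/∂q_W = 53 - 4q_W = 0, so q_W = 53/4.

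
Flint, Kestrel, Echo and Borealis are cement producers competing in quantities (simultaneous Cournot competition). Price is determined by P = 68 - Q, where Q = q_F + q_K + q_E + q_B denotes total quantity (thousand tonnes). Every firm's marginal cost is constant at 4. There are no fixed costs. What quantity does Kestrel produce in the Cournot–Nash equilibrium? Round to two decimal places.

Each firm earns π_i = (68 - Q)q_i - 4q_i.
Setting ∂π_i/∂q_i = 0 with rivals' quantities fixed: 64 - 2q_i - Σ_{j≠i} q_j = 0.
With identical firms every q_j equals q_i, so Σ_{j≠i} q_j = 3q_i and 64 = 5q_i, giving q_i = 64/5.

12.80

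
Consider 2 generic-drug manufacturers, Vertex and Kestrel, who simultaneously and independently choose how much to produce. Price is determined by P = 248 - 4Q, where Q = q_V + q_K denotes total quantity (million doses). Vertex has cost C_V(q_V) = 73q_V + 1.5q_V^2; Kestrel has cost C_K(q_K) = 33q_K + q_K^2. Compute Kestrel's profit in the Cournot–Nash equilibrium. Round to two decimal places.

1568.71

Vertex's profit: π_V = (248 - 4Q)q_V - (73q_V + (3/2)q_V²). Setting ∂π_V/∂q_V = 0: 175 - 11q_V - 4(q_K) = 0.
Kestrel's profit: π_K = (248 - 4Q)q_K - (33q_K + q_K²). Setting ∂π_K/∂q_K = 0: 215 - 10q_K - 4(q_V) = 0.
So q_V = (175 - 4q_K)/11 and q_K = (215 - 4q_V)/10.
Solving the pair: q_V = 445/47, q_K = 1665/94.
Price P = 248 - 4·27.1809 = 139.2766.
Kestrel's profit: 139.2766·(1665/94) - 33·(1665/94) - (1665/94)² = 1568.7104.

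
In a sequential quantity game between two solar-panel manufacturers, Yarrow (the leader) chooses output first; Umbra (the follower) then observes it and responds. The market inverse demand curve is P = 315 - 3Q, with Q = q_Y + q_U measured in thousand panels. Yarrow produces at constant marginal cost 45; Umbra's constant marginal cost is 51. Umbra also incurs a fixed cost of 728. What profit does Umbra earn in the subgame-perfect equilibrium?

The follower Umbra best-responds to any q_Y: π_U = (315 - 3Q)q_U - 51q_U.
∂π_U/∂q_U = 264 - 3q_Y - 6q_U = 0 gives the reaction function q_U = (264 - 3q_Y)/6.
The leader anticipates this reaction. Substituting into P = 315 - 3Q gives P = 183 - (3/2)q_Y, so π_Y = (183 - (3/2)q_Y)q_Y - 45q_Y.
Leader FOC: 138 - 3q_Y = 0, so q_Y = 46.
Then q_U = (264 - 3·46)/6 = 21.
Price P = 315 - 3·67 = 114.
Umbra's profit: (114 - 51)·21 - 728 = 595.

595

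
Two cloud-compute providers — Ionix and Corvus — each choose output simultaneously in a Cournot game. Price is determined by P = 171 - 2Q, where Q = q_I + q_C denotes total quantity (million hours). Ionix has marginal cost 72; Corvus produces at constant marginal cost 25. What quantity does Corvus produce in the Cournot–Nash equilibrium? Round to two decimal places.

Ionix's profit: π_I = (171 - 2Q)q_I - (72q_I). Setting ∂π_I/∂q_I = 0: 99 - 4q_I - 2(q_C) = 0.
Corvus's profit: π_C = (171 - 2Q)q_C - (25q_C). Setting ∂π_C/∂q_C = 0: 146 - 4q_C - 2(q_I) = 0.
Rearranging gives the reaction functions q_I = (99 - 2q_C)/4 and q_C = (146 - 2q_I)/4.
Solving the pair: q_I = 26/3, q_C = 193/6.

32.17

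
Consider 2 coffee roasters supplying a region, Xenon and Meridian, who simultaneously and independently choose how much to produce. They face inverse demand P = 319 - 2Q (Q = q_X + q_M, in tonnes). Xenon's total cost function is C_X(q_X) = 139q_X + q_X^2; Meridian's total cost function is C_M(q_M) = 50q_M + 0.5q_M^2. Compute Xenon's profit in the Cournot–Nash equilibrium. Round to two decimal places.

581.56

Xenon's profit: π_X = (319 - 2Q)q_X - (139q_X + q_X²). Setting ∂π_X/∂q_X = 0: 180 - 6q_X - 2(q_M) = 0.
Meridian's first-order condition: 269 - 5q_M - 2(q_X) = 0.
Best responses: q_X = (180 - 2q_M)/6, q_M = (269 - 2q_X)/5.
Substituting one into the other gives q_X = 181/13 and q_M = 627/13.
Price P = 319 - 2·(808/13) = 194.6923.
Xenon's profit: 194.6923·(181/13) - 139·(181/13) - (181/13)² = 581.5562.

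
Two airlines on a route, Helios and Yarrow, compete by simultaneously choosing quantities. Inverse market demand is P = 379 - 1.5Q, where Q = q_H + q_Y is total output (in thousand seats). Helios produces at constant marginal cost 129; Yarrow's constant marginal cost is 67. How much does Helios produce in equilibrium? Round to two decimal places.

Helios's profit: π_H = (379 - 1.5Q)q_H - (129q_H). Setting ∂π_H/∂q_H = 0: 250 - 3q_H - (3/2)(q_Y) = 0.
Yarrow's first-order condition: 312 - 3q_Y - (3/2)(q_H) = 0.
Best responses: q_H = (250 - (3/2)q_Y)/3, q_Y = (312 - (3/2)q_H)/3.
Solving the pair: q_H = 376/9, q_Y = 748/9.

41.78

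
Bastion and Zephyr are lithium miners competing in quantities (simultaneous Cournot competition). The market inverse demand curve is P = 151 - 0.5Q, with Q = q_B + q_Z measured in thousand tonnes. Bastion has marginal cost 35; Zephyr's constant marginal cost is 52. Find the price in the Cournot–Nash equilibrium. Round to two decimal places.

Bastion's profit: π_B = (151 - 0.5Q)q_B - (35q_B). Setting ∂π_B/∂q_B = 0: 116 - q_B - (1/2)(q_Z) = 0.
Zephyr's first-order condition: 99 - q_Z - (1/2)(q_B) = 0.
So q_B = (116 - (1/2)q_Z) and q_Z = (99 - (1/2)q_B).
Solving the pair: q_B = 266/3, q_Z = 164/3.
Total output Q = 430/3, so price P = 151 - (1/2)·(430/3) = 238/3.

79.33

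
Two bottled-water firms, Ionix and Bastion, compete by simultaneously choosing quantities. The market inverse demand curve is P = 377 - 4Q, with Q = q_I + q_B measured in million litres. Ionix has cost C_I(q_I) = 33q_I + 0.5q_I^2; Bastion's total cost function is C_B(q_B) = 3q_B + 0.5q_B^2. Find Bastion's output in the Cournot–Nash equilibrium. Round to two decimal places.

Ionix's profit: π_I = (377 - 4Q)q_I - (33q_I + (1/2)q_I²). Setting ∂π_I/∂q_I = 0: 344 - 9q_I - 4(q_B) = 0.
Bastion's first-order condition: 374 - 9q_B - 4(q_I) = 0.
So q_I = (344 - 4q_B)/9 and q_B = (374 - 4q_I)/9.
Solving the pair: q_I = 320/13, q_B = 398/13.

30.62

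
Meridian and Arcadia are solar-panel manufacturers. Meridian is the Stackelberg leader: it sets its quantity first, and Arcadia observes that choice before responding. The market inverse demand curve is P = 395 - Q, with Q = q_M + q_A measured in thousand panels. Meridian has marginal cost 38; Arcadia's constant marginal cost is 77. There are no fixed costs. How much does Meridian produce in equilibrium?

Solve by backward induction. Given q_M, the follower Arcadia maximises π_A = (395 - q_M - q_A)q_A - 77q_A.
∂π_A/∂q_A = 318 - q_M - 2q_A = 0 gives the reaction function q_A = (318 - q_M)/2.
The leader anticipates this reaction. Substituting into P = 395 - Q gives P = 236 - (1/2)q_M, so π_M = (236 - (1/2)q_M)q_M - 38q_M.
Maximising: ∂π_M/∂q_M = 198 - q_M = 0, giving q_M = 198.
Then q_A = (318 - 198)/2 = 60.

198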